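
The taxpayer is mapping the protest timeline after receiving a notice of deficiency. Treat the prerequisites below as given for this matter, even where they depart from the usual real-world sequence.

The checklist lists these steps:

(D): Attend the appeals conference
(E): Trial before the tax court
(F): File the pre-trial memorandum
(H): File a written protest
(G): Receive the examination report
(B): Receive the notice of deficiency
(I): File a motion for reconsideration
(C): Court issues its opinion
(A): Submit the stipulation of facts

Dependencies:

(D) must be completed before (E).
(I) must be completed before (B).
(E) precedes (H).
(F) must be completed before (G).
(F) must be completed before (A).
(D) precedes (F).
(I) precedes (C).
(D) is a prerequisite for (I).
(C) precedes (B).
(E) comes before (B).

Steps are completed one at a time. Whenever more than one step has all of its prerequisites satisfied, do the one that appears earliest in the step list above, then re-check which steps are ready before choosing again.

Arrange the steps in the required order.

(D) has no prerequisites → (D) first.
Now (E), (F) and (I) have their prerequisites met. (E) is listed earlier, so (E) next.
(F), (H) and (I) are all available; (F) is listed earlier → (F).
Now (H), (G), (I) and (A) have their prerequisites met. (H) is listed earlier, so (H) next.
(G), (I) and (A) are all available; (G) is listed earlier → (G).
(I) and (A) are both available; (I) is listed earlier → (I).
(C) now also ready, so the ready set is {(C), (A)}; (C) is listed earlier → (C).
Now (B) and (A) have their prerequisites met. (B) is listed earlier, so (B) next.
(A) needed (F), now all done → (A).

(D) (E) (F) (H) (G) (I) (C) (B) (A)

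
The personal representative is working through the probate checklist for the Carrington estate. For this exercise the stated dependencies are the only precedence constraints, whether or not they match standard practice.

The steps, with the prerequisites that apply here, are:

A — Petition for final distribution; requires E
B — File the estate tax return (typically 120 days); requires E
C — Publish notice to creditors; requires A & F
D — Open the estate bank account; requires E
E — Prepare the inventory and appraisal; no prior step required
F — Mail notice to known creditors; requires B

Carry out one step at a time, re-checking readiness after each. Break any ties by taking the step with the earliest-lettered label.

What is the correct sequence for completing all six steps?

Only E has no prerequisites, so it is first.
Now A, B and D have their prerequisites met. A has the earlier label, so A next.
Ready: B and D. B has the earlier label → B.
F now also ready, so the ready set is {D, F}; D has the earlier label → D.
F needed B, now all done → F.
That leaves C as the only ready step → C.

E, A, B, D, F, C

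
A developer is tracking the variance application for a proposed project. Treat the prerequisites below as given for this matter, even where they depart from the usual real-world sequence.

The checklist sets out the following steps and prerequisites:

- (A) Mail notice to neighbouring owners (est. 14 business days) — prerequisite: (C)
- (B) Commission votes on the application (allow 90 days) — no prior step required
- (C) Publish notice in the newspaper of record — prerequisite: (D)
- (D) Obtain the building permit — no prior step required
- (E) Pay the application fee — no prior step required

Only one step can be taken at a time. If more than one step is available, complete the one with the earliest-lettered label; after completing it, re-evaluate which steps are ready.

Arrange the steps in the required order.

(B), (D) and (E) have no prerequisites; (B) has the earlier label, so (B) is first.
Now (D) and (E) have their prerequisites met. (D) has the earlier label, so (D) next.
Now (C) and (E) have their prerequisites met. (C) has the earlier label, so (C) next.
(A) now also ready, so the ready set is {(A), (E)}; (A) has the earlier label → (A).
That leaves (E) as the only ready step → (E).

(B), (D), (C), (A), (E)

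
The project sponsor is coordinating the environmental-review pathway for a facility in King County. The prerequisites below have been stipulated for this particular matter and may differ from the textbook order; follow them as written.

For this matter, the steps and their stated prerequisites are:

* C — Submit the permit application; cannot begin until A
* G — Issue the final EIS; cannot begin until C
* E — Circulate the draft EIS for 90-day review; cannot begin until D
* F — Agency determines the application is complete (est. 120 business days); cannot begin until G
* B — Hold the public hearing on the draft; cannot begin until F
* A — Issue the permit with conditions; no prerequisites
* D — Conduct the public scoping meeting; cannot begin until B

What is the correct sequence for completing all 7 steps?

A → C → G → F → B → D → E

A has no prerequisites → A first.
C is the only step now ready → C.
That leaves G as the only ready step → G.
F is the only step now ready → F.
B needed F, now all done → B.
D needed B, now all done → D.
E needed D, now all done → E.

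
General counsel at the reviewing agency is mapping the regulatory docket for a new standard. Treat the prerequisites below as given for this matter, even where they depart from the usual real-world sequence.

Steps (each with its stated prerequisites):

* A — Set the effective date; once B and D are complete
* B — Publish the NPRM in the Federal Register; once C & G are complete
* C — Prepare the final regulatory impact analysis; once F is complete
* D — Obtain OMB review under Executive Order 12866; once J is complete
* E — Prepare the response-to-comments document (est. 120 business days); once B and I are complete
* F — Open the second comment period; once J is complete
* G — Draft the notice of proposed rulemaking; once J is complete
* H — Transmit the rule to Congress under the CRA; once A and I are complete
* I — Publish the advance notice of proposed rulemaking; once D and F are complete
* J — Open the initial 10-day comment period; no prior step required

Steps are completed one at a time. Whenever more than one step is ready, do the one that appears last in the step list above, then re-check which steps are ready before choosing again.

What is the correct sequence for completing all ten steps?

J, G, F, D, I, C, B, E, A, H

J is the only step with nothing outstanding, so it goes first.
Ready: G, F and D. G is listed later → G.
Ready: F and D. F is listed later → F.
C now also ready, so the ready set is {D, C}; D is listed later → D.
I now also ready, so the ready set is {I, C}; I is listed later → I.
C needed F, now all done → C.
B needed G and C, now all done → B.
E and A are both available; E is listed later → E.
A needed D and B, now all done → A.
H needed I and A, now all done → H.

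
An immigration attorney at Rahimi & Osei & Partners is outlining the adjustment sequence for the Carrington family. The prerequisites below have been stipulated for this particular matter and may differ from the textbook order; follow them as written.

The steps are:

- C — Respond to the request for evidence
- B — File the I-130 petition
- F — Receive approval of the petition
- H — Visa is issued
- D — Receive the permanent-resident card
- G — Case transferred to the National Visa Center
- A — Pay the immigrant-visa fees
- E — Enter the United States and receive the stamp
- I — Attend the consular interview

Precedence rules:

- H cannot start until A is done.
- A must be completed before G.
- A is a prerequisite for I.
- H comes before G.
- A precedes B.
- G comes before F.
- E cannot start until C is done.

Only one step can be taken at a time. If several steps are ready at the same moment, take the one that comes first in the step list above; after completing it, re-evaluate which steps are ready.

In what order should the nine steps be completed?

C → D → A → B → H → G → F → E → I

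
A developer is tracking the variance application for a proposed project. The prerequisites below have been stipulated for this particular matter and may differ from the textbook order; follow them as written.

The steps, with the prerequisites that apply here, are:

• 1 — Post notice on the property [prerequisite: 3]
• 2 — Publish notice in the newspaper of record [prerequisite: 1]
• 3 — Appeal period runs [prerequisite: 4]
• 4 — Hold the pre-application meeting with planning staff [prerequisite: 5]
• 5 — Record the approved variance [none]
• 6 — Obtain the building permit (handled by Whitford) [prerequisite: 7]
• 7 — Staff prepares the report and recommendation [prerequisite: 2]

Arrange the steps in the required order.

5 is the only step with nothing outstanding, so it goes first.
4 needed 5, now all done → 4.
That leaves 3 as the only ready step → 3.
1 needed 3, now all done → 1.
2 needed 1, now all done → 2.
That leaves 7 as the only ready step → 7.
6 is the only step now ready → 6.

5 4 3 1 2 7 6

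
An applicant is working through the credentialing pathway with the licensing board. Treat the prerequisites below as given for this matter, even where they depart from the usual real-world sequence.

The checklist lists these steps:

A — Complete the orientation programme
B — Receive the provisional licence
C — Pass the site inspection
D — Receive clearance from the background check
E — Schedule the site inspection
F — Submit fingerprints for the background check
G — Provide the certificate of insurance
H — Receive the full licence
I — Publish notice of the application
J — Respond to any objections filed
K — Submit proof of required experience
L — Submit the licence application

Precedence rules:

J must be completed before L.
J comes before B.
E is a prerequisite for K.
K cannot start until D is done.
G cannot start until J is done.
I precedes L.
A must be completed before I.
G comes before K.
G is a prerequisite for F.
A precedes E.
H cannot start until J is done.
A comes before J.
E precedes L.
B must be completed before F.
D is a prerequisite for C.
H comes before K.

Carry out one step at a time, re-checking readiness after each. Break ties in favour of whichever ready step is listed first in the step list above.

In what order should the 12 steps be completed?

A D C E I J B G F H K L

Nothing is required for A and D. A is listed earlier → A first.
E, I and J now also ready, so the ready set is {D, E, I, J}; D is listed earlier → D.
C now also ready, so the ready set is {C, E, I, J}; C is listed earlier → C.
E, I and J are all available; E is listed earlier → E.
I and J are both available; I is listed earlier → I.
Next only J has its prerequisites met → J.
B, G, H and L are all available; B is listed earlier → B.
Ready: G, H and L. G is listed earlier → G.
F, H and L are all available; F is listed earlier → F.
H and L are both available; H is listed earlier → H.
Ready: K and L. K is listed earlier → K.
Next only L has its prerequisites met → L.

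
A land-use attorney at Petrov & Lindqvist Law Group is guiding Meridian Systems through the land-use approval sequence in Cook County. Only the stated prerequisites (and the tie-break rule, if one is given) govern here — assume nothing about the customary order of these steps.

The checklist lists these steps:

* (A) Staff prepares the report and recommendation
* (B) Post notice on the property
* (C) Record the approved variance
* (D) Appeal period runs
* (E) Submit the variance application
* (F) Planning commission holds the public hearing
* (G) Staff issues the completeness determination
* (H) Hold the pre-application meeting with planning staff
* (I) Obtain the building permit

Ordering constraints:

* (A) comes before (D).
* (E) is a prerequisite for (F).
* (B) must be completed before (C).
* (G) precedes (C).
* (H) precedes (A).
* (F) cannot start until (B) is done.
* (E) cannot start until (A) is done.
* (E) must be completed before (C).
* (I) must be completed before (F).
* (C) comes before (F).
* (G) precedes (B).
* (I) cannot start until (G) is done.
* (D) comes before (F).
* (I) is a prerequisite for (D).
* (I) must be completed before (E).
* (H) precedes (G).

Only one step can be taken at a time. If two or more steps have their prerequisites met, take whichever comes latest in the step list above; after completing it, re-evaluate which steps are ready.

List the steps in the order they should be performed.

(H), (G), (I), (B), (A), (E), (D), (C), (F)

(H) has no prerequisites → (H) first.
Ready: (G) and (A). (G) is listed later → (G).
Ready: (I), (B) and (A). (I) is listed later → (I).
(B) and (A) are both available; (B) is listed later → (B).
(A) is the only step now ready → (A).
Now (E) and (D) have their prerequisites met. (E) is listed later, so (E) next.
(C) now also ready, so the ready set is {(D), (C)}; (D) is listed later → (D).
(C) is the only step now ready → (C).
Next only (F) has its prerequisites met → (F).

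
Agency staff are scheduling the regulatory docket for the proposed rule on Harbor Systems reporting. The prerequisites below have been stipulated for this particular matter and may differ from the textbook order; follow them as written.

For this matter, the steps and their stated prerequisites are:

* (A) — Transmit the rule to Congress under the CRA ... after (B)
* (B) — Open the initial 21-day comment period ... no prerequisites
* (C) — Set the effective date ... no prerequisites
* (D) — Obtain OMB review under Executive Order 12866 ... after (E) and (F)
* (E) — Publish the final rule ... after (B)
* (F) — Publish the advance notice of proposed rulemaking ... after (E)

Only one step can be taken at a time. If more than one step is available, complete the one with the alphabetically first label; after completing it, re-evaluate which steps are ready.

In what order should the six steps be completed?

(B) and (C) have no prerequisites; (B) has the earlier label, so (B) is first.
(A) and (E) now also ready, so the ready set is {(A), (C), (E)}; (A) has the earlier label → (A).
Now (C) and (E) have their prerequisites met. (C) has the earlier label, so (C) next.
(E) needed (B), now all done → (E).
(F) needed (E), now all done → (F).
(D) needed (E) and (F), now all done → (D).

(B), (A), (C), (E), (F), (D)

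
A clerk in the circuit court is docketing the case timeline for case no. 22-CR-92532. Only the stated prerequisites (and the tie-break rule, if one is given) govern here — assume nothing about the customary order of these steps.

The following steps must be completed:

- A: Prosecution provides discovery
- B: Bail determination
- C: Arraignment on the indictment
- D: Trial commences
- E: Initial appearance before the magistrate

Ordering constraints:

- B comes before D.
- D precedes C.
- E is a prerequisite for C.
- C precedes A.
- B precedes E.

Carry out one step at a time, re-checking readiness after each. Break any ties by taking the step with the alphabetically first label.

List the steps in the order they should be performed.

B, D, E, C, A

Only B has no prerequisites, so it is first.
Now D and E have their prerequisites met. D has the earlier label, so D next.
E needed B, now all done → E.
C needed D and E, now all done → C.
Next only A has its prerequisites met → A.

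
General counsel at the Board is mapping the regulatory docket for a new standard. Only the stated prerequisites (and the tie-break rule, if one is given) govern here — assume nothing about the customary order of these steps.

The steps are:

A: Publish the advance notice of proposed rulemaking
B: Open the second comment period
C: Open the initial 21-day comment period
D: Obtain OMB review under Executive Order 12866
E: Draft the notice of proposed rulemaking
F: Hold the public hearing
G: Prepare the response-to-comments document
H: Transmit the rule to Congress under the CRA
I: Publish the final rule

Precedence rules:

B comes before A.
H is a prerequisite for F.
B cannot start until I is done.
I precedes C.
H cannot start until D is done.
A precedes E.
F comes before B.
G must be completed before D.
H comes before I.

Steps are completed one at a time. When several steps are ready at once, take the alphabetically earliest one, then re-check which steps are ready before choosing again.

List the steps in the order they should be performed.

G D H F I B A C E

Only G has no prerequisites, so it is first.
Next only D has its prerequisites met → D.
H needed D, now all done → H.
F and I are both available; F has the earlier label → F.
I needed H, now all done → I.
B and C are both available; B has the earlier label → B.
A and C are both available; A has the earlier label → A.
E now also ready, so the ready set is {C, E}; C has the earlier label → C.
E is the only step now ready → E.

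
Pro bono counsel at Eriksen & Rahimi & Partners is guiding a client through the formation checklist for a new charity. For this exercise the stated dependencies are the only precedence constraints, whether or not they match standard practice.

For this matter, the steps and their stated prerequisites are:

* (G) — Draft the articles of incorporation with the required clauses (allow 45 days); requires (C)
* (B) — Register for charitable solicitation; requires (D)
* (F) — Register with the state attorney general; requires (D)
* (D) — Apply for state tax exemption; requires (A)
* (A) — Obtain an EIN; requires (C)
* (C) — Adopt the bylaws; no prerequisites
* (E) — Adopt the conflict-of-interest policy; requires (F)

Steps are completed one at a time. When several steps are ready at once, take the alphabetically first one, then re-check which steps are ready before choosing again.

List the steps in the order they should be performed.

(C), (A), (D), (B), (F), (E), (G)

(C) has no prerequisites → (C) first.
Ready: (A) and (G). (A) has the earlier label → (A).
Now (D) and (G) have their prerequisites met. (D) has the earlier label, so (D) next.
(B) and (F) now also ready, so the ready set is {(B), (F), (G)}; (B) has the earlier label → (B).
(F) and (G) are both available; (F) has the earlier label → (F).
(E) and (G) are both available; (E) has the earlier label → (E).
That leaves (G) as the only ready step → (G).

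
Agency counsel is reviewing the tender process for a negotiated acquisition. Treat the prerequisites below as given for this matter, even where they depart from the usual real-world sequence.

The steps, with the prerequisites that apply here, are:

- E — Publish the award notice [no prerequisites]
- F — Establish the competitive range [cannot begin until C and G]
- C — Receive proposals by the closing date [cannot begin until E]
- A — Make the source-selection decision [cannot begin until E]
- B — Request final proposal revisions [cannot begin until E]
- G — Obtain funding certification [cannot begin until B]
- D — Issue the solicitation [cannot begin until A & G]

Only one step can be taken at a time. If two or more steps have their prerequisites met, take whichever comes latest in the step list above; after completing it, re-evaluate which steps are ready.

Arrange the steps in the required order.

E → B → G → A → D → C → F

E has no prerequisites → E first.
Now B, A and C have their prerequisites met. B is listed later, so B next.
Ready: G, A and C. G is listed later → G.
Ready: A and C. A is listed later → A.
D now also ready, so the ready set is {D, C}; D is listed later → D.
C needed E, now all done → C.
Next only F has its prerequisites met → F.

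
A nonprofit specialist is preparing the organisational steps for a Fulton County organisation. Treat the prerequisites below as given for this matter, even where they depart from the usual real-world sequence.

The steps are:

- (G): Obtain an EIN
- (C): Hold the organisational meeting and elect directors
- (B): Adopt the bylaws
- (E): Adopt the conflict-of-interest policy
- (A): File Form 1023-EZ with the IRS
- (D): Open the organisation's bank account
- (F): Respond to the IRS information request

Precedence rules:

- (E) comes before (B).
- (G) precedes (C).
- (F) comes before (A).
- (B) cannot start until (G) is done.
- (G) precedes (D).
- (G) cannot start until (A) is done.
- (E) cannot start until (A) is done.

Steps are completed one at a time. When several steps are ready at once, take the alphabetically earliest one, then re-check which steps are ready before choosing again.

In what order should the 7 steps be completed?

(F), (A), (E), (G), (B), (C), (D)

(F) has no prerequisites → (F) first.
That leaves (A) as the only ready step → (A).
Now (E) and (G) have their prerequisites met. (E) has the earlier label, so (E) next.
That leaves (G) as the only ready step → (G).
Now (B), (C) and (D) have their prerequisites met. (B) has the earlier label, so (B) next.
(C) and (D) are both available; (C) has the earlier label → (C).
(D) needed (G), now all done → (D).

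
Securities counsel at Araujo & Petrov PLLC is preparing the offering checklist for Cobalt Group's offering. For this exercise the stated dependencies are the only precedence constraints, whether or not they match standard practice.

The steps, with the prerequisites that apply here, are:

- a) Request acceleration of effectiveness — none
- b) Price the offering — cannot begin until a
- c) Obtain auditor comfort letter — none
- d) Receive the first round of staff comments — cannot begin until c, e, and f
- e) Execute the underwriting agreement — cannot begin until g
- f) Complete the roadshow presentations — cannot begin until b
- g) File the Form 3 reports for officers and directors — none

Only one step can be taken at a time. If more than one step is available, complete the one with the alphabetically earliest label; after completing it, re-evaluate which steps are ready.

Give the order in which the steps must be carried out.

a, b, c, f, g, e, d

a, c and g have no prerequisites; a has the earlier label, so a is first.
Now b, c and g have their prerequisites met. b has the earlier label, so b next.
Ready: c, f and g. c has the earlier label → c.
Ready: f and g. f has the earlier label → f.
Next only g has its prerequisites met → g.
e is the only step now ready → e.
d needed c, e and f, now all done → d.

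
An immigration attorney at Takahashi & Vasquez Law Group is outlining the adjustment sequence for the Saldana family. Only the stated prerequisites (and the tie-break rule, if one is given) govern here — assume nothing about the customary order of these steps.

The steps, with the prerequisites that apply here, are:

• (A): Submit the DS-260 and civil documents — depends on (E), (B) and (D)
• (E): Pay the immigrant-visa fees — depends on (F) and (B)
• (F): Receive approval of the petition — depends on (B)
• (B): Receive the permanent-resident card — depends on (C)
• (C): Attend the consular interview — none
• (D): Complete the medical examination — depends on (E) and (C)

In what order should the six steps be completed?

(C) → (B) → (F) → (E) → (D) → (A)

(C) is the only step with nothing outstanding, so it goes first.
Next only (B) has its prerequisites met → (B).
(F) needed (B), now all done → (F).
(E) needed (F) and (B), now all done → (E).
Next only (D) has its prerequisites met → (D).
Next only (A) has its prerequisites met → (A).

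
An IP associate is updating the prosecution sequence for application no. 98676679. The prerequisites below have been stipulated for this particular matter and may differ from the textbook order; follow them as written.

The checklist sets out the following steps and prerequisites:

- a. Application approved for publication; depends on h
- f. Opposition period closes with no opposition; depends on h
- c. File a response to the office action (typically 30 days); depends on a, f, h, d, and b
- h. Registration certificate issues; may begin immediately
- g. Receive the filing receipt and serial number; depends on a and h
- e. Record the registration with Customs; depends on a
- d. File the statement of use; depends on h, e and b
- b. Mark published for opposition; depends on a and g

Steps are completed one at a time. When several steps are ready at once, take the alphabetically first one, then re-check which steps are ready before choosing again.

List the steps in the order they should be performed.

Only h has no prerequisites, so it is first.
Ready: a and f. a has the earlier label → a.
e and g now also ready, so the ready set is {e, f, g}; e has the earlier label → e.
Ready: f and g. f has the earlier label → f.
That leaves g as the only ready step → g.
b needed a and g, now all done → b.
d is the only step now ready → d.
That leaves c as the only ready step → c.

h → a → e → f → g → b → d → c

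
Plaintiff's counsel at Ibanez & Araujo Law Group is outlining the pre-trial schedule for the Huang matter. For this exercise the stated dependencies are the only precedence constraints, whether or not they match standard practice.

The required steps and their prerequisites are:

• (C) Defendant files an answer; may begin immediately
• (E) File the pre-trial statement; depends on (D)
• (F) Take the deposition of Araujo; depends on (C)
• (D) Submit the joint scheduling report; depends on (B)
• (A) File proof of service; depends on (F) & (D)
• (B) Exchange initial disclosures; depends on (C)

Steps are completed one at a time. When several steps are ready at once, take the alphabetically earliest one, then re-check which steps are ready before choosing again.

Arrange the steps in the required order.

(C), (B), (D), (E), (F), (A)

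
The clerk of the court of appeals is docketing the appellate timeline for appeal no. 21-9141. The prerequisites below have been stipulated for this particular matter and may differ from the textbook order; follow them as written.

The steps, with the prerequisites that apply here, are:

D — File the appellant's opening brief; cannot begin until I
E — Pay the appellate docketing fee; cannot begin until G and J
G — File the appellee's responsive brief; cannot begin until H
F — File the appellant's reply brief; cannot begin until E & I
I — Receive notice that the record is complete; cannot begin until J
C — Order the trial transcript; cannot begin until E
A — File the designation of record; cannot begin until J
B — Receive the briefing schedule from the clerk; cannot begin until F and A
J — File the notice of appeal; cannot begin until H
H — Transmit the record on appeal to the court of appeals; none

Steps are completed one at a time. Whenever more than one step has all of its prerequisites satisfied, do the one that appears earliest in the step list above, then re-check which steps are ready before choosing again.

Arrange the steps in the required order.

H → G → J → E → I → D → F → C → A → B

H has no prerequisites → H first.
Ready: G and J. G is listed earlier → G.
Next only J has its prerequisites met → J.
Now E, I and A have their prerequisites met. E is listed earlier, so E next.
Now I, C and A have their prerequisites met. I is listed earlier, so I next.
Ready: D, F, C and A. D is listed earlier → D.
F, C and A are all available; F is listed earlier → F.
Now C and A have their prerequisites met. C is listed earlier, so C next.
A needed J, now all done → A.
B is the only step now ready → B.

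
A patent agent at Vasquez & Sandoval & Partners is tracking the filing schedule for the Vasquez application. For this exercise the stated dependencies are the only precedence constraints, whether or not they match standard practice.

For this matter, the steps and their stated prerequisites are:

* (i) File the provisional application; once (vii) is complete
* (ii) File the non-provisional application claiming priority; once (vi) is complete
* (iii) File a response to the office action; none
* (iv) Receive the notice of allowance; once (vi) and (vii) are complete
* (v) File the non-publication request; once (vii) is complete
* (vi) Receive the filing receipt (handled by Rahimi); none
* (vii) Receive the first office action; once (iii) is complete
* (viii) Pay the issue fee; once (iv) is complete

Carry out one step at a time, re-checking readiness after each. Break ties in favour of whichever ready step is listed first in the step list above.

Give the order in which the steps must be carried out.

(iii), (vi), (ii), (vii), (i), (iv), (v), (viii)

Nothing is required for (iii) and (vi). (iii) is listed earlier → (iii) first.
Now (vi) and (vii) have their prerequisites met. (vi) is listed earlier, so (vi) next.
(ii) now also ready, so the ready set is {(ii), (vii)}; (ii) is listed earlier → (ii).
Next only (vii) has its prerequisites met → (vii).
Now (i), (iv) and (v) have their prerequisites met. (i) is listed earlier, so (i) next.
Ready: (iv) and (v). (iv) is listed earlier → (iv).
Ready: (v) and (viii). (v) is listed earlier → (v).
(viii) is the only step now ready → (viii).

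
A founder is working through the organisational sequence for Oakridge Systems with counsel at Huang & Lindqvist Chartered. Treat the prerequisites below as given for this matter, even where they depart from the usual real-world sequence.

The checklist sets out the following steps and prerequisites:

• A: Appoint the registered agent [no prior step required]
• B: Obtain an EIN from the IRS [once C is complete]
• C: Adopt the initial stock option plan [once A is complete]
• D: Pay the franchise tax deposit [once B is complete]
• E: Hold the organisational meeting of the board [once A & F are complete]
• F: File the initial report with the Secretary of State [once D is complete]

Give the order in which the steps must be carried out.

A is the only step with nothing outstanding, so it goes first.
C needed A, now all done → C.
B needed C, now all done → B.
That leaves D as the only ready step → D.
F is the only step now ready → F.
E is the only step now ready → E.

A → C → B → D → F → E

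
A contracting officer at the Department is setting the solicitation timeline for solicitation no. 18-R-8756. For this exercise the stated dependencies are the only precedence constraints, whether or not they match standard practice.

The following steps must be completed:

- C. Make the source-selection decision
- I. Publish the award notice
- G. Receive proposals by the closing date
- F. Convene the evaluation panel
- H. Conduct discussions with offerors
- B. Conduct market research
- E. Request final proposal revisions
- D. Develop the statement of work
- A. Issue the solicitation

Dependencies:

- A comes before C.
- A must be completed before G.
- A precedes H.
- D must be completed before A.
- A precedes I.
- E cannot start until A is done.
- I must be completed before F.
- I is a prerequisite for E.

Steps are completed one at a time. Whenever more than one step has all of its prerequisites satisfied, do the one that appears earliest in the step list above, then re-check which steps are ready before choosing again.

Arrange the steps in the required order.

B, D, A, C, I, G, F, H, E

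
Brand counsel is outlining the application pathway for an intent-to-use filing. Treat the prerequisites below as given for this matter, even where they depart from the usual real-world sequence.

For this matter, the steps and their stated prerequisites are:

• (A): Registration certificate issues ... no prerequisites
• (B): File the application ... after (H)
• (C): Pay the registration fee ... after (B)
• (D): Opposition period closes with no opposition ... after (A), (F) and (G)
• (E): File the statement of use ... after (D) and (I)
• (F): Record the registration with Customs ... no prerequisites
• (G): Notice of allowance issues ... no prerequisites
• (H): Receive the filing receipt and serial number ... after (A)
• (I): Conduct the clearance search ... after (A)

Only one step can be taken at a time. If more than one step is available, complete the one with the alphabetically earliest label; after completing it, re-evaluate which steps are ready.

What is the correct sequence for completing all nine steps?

(A) (F) (G) (D) (H) (B) (C) (I) (E)

(A), (F) and (G) have no prerequisites; (A) has the earlier label, so (A) is first.
Now (F), (G), (H) and (I) have their prerequisites met. (F) has the earlier label, so (F) next.
(G), (H) and (I) are all available; (G) has the earlier label → (G).
(D) now also ready, so the ready set is {(D), (H), (I)}; (D) has the earlier label → (D).
Ready: (H) and (I). (H) has the earlier label → (H).
Ready: (B) and (I). (B) has the earlier label → (B).
(C) now also ready, so the ready set is {(C), (I)}; (C) has the earlier label → (C).
(I) needed (A), now all done → (I).
(E) needed (D) and (I), now all done → (E).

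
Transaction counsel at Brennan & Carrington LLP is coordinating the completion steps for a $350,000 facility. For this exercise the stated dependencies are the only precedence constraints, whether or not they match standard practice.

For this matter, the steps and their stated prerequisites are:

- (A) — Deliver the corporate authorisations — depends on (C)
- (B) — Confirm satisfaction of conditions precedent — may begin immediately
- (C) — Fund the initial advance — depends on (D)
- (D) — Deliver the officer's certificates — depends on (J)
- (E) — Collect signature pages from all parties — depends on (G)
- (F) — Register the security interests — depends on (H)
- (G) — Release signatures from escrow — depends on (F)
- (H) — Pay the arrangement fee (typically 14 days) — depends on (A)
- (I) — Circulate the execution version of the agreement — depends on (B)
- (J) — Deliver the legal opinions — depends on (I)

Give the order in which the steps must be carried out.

Only (B) has no prerequisites, so it is first.
(I) is the only step now ready → (I).
(J) is the only step now ready → (J).
(D) needed (J), now all done → (D).
(C) is the only step now ready → (C).
Next only (A) has its prerequisites met → (A).
(H) needed (A), now all done → (H).
(F) is the only step now ready → (F).
(G) is the only step now ready → (G).
Next only (E) has its prerequisites met → (E).

(B), (I), (J), (D), (C), (A), (H), (F), (G), (E)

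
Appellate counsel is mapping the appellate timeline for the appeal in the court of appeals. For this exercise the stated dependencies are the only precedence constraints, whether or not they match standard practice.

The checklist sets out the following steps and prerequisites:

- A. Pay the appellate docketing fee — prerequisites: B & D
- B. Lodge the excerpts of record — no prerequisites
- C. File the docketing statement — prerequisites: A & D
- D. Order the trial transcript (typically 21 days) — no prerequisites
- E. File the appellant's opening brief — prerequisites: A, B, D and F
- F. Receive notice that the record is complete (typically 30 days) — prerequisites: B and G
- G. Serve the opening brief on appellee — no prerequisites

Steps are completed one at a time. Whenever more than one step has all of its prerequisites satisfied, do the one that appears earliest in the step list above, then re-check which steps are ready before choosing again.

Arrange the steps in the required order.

Nothing is required for B, D and G. B is listed earlier → B first.
Now D and G have their prerequisites met. D is listed earlier, so D next.
A now also ready, so the ready set is {A, G}; A is listed earlier → A.
C now also ready, so the ready set is {C, G}; C is listed earlier → C.
G is the only step now ready → G.
F needed B and G, now all done → F.
E needed A, B, D and F, now all done → E.

B, D, A, C, G, F, E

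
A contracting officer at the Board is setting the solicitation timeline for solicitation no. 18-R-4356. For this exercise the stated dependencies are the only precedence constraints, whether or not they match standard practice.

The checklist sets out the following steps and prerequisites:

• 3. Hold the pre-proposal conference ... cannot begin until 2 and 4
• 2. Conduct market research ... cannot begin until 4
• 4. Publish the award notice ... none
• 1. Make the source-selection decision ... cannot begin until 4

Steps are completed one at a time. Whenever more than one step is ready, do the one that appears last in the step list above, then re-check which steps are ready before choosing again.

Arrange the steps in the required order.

Only 4 has no prerequisites, so it is first.
Ready: 1 and 2. 1 is listed later → 1.
Next only 2 has its prerequisites met → 2.
3 is the only step now ready → 3.

4, 1, 2, 3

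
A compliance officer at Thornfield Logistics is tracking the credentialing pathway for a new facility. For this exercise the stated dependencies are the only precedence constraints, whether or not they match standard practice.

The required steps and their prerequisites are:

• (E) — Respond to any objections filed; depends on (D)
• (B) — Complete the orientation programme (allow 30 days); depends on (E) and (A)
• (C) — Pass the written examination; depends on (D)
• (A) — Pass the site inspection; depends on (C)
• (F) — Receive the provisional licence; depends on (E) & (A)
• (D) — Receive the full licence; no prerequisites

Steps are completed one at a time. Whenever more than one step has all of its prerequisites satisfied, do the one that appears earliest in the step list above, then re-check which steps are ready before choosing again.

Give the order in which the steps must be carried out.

(D) (E) (C) (A) (B) (F)

Only (D) has no prerequisites, so it is first.
Now (E) and (C) have their prerequisites met. (E) is listed earlier, so (E) next.
That leaves (C) as the only ready step → (C).
(A) needed (C), now all done → (A).
(B) and (F) are both available; (B) is listed earlier → (B).
(F) is the only step now ready → (F).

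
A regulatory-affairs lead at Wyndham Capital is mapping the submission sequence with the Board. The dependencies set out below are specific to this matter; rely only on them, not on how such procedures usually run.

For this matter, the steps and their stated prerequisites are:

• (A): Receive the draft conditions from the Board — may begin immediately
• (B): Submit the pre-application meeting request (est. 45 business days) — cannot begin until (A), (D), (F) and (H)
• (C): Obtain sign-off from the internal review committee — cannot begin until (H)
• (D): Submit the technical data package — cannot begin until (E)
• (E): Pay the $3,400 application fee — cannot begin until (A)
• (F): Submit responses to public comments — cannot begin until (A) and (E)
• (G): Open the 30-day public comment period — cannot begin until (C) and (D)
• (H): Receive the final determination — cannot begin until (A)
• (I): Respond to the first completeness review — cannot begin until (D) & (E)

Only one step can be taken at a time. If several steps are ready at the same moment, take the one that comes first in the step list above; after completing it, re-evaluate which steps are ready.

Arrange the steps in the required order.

(A), (E), (D), (F), (H), (B), (C), (G), (I)

Only (A) has no prerequisites, so it is first.
Ready: (E) and (H). (E) is listed earlier → (E).
Now (D), (F) and (H) have their prerequisites met. (D) is listed earlier, so (D) next.
(I) now also ready, so the ready set is {(F), (H), (I)}; (F) is listed earlier → (F).
Ready: (H) and (I). (H) is listed earlier → (H).
(B), (C) and (I) are all available; (B) is listed earlier → (B).
(C) and (I) are both available; (C) is listed earlier → (C).
Now (G) and (I) have their prerequisites met. (G) is listed earlier, so (G) next.
Next only (I) has its prerequisites met → (I).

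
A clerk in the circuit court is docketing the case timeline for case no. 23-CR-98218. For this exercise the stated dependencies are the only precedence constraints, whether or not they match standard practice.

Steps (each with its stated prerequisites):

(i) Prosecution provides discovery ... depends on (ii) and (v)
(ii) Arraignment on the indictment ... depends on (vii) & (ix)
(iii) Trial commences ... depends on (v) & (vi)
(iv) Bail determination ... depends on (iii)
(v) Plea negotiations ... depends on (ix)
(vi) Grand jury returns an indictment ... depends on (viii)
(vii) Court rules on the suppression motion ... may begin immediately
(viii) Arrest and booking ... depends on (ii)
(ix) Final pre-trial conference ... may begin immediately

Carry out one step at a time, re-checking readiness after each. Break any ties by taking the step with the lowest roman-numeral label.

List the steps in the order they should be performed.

(vii) → (ix) → (ii) → (v) → (i) → (viii) → (vi) → (iii) → (iv)

(vii) and (ix) have no prerequisites; (vii) has the earlier label, so (vii) is first.
(ix) is the only step now ready → (ix).
Now (ii) and (v) have their prerequisites met. (ii) has the earlier label, so (ii) next.
Ready: (v) and (viii). (v) has the earlier label → (v).
(i) and (viii) are both available; (i) has the earlier label → (i).
(viii) is the only step now ready → (viii).
Next only (vi) has its prerequisites met → (vi).
(iii) is the only step now ready → (iii).
(iv) is the only step now ready → (iv).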